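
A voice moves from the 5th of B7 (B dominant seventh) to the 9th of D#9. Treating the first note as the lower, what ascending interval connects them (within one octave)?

major seventh

The 5th of B7 (B dominant seventh) is F#; the 9th of D#9 is E#.
From F# to E# is 11 semitones, exactly the major seventh.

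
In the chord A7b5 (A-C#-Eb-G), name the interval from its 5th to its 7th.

major third

That puts Eb below G.
From Eb to G is 4 semitones, exactly the major third.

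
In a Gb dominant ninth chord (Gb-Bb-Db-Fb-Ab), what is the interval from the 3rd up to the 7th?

That puts Bb below Fb.
5 letter names make it a fifth; at 6 semitones (a half step narrower than perfect) the quality is diminished.

diminished fifth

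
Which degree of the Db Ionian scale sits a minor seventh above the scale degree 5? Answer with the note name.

Gb

The scale is Db Eb F Gb Ab Bb C.
The scale degree 5 is Ab; a minor seventh above that is Gb — scale degree 4.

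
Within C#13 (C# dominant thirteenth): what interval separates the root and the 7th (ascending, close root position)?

minor 7th

C#13: C#–E#–G#–B–D#–A#.
The root is C# and the 7th is B.
7 letter names make it a seventh; at 10 semitones (a half step narrower than major) the quality is minor.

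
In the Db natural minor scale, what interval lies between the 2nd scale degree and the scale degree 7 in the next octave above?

m13

Spelling the Db natural minor scale: Db Eb Fb Gb Ab Bbb Cb.
2nd scale degree = Eb; degree 7 (up an octave) = Cb.
From Eb to Cb: 20 semitones over a thirteenth = minor.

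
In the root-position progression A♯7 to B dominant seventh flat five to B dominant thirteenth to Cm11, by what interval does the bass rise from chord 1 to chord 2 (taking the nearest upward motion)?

minor second

The roots are A♯ and B.
From A♯ to B: 1 semitone over a second = minor.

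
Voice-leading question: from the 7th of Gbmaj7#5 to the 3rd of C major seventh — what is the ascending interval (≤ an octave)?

Gbmaj7#5 has F as its 7th, and C major seventh has E as its 3rd.
F up to E spans 7 letter names and 11 semitones — a major seventh.

major 7th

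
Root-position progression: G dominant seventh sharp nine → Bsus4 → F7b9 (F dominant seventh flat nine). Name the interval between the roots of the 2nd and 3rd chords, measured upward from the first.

The roots are B and F.
From B to F: 6 semitones over a fifth = diminished.

diminished 5th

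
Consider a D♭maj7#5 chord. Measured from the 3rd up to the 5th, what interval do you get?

M3

The chord tones of D♭+maj7 are D♭–F–A–C.
That puts F below A.
F up to A spans 3 letter names and 4 semitones — a major third.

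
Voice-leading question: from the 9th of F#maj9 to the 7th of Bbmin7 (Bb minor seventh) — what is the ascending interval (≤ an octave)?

diminished second

The 9th of F#maj9 is G#; the 7th of Bbmin7 (Bb minor seventh) is Ab.
From G# to Ab: 0 semitones over a second = diminished.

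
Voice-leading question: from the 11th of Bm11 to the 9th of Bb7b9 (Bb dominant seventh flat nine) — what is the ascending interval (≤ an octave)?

The 11th of Bm11 is E; the 9th of Bb7b9 (Bb dominant seventh flat nine) is Cb.
6 letter names make it a sixth; at 7 semitones (a whole step narrower than major) the quality is diminished.

diminished sixth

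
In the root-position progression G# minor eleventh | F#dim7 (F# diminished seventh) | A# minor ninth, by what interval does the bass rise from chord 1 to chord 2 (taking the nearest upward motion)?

The roots are G# and F#.
7 letter names make it a seventh; at 10 semitones (a half step narrower than major) the quality is minor.

minor 7th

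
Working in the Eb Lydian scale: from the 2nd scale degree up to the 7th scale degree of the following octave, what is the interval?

Eb lydian: Eb F G A Bb C D.
The 2nd scale degree is F and the degree 7 (up an octave) is D.
From F to D is 21 semitones, exactly the major thirteenth.

major thirteenth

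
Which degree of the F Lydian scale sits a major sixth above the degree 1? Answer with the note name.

D

The scale is F G A B C D E.
The degree 1 is F; a major sixth above that is D — scale degree 6.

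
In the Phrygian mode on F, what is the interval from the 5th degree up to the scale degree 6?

minor 2nd

The scale runs F Gb Ab Bb C Db Eb.
That puts C below Db.
From C to Db: 1 semitone over a second = minor.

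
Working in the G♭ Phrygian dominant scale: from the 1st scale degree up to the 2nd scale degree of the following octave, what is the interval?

minor ninth

G♭ phrygian dominant: G♭ A𝄫 B♭ C♭ D♭ E𝄫 F♭.
That puts G♭ below A𝄫.
G♭ up to A𝄫 is 13 semitones, a half step narrower than a major ninth, so the interval is minor.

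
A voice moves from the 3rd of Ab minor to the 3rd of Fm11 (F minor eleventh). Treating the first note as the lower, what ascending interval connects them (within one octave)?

Ab minor has Cb as its 3rd, and Fm11 (F minor eleventh) has Ab as its 3rd.
From Cb to Ab is 9 semitones, exactly the major sixth.

major sixth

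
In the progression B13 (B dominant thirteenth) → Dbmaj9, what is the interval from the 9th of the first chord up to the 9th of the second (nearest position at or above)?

B13 (B dominant thirteenth) has C# as its 9th, and Dbmaj9 has Eb as its 9th.
C# up to Eb is 2 semitones, a whole step narrower than a major third, so the interval is diminished.

diminished third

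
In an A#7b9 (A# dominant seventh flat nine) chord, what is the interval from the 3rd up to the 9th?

The chord tones of A#7b9 (A# dominant seventh flat nine) are A#, C##, E#, G#, B.
3rd = C##; 9th = B.
From C## to B: 9 semitones over a seventh = diminished.

diminished 7th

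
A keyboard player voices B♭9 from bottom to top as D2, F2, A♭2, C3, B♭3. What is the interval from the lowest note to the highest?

The outer voices are D2 and B♭3.
13 letter names make it a thirteenth; at 20 semitones (a half step narrower than major) the quality is minor.

minor thirteenth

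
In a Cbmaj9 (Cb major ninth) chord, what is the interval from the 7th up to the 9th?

minor third

Spelling the chord: Cb Eb Gb Bb Db.
That puts Bb below Db.
3 letter names make it a third; at 3 semitones (a half step narrower than major) the quality is minor.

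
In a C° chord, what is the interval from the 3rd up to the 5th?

The chord tones of C° are C, Eb, Gb.
The 3rd is Eb and the 5th is Gb.
From Eb to Gb: 3 semitones over a third = minor.

minor 3rd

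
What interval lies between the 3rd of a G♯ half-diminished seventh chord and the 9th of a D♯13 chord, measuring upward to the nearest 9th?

G♯ half-diminished seventh has B as its 3rd, and D♯13 has E♯ as its 9th.
4 letter names make it a fourth; at 6 semitones (a half step wider than perfect) the quality is augmented.

A4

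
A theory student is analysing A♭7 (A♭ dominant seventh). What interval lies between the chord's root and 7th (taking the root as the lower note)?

minor seventh

A♭7 (A♭ dominant seventh) is spelled A♭–C–E♭–G♭.
That puts A♭ below G♭.
A♭ up to G♭ is 10 semitones, a half step narrower than a major seventh, so the interval is minor.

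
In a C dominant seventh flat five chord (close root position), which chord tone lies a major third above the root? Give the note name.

C7b5 (C dominant seventh flat five): C, E, Gb, Bb.
The root is C. A major third above C is E.
E is the chord's 3rd.

E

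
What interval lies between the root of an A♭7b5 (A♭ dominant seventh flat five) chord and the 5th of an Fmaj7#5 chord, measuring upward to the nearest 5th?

augmented 3rd

A♭7b5 (A♭ dominant seventh flat five) has A♭ as its root, and Fmaj7#5 has C♯ as its 5th.
From A♭ to C♯: 5 semitones over a third = augmented.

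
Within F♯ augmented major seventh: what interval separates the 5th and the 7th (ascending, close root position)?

Spelling the chord: F♯–A♯–C𝄪–E♯.
5th = C𝄪; 7th = E♯.
C𝄪 up to E♯ is 3 semitones, a half step narrower than a major third, so the interval is minor.

minor third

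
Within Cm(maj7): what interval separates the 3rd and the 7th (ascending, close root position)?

augmented fifth

C minor-major seventh is spelled C, E♭, G, B.
The 3rd is E♭ and the 7th is B.
E♭ up to B is 8 semitones, a half step wider than a perfect fifth, so the interval is augmented.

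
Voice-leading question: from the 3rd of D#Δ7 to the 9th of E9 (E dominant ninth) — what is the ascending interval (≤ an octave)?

D#Δ7 has F## as its 3rd, and E9 (E dominant ninth) has F# as its 9th.
From F## to F#: 11 semitones over an octave = diminished.

diminished octave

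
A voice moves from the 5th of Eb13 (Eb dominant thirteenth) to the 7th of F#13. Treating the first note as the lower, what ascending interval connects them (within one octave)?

augmented 4th

Eb13 (Eb dominant thirteenth) has Bb as its 5th, and F#13 has E as its 7th.
From Bb to E: 6 semitones over a fourth = augmented.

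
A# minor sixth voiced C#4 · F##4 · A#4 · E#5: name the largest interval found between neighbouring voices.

P5

Adjacent intervals: C#4→F##4 = augmented fourth; F##4→A#4 = minor third; A#4→E#5 = perfect fifth.
The largest is A#4 to E#5, a perfect fifth (7 semitones).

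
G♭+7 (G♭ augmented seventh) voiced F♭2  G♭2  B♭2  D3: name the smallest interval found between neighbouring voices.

major 2nd

Adjacent intervals: F♭2→G♭2 = major second; G♭2→B♭2 = major third; B♭2→D3 = major third.
The smallest is F♭2 to G♭2, a major second (2 semitones).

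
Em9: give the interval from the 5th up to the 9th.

Spelling the chord: E, G, B, D, F#.
That puts B below F#.
Counting 5 letters and 7 half steps from B gives a perfect fifth.

perfect fifth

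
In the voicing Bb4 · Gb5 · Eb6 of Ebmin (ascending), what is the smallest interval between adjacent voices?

Adjacent intervals: Bb4→Gb5 = minor sixth; Gb5→Eb6 = major sixth.
The smallest is Bb4 to Gb5, a minor sixth (8 semitones).

minor 6th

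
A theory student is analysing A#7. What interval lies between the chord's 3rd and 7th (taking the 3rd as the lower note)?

A#7: A#, C##, E#, G#.
That puts C## below G#.
From C## to G#: 6 semitones over a fifth = diminished.

d5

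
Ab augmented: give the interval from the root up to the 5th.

Spelling the chord: Ab-C-E.
Root = Ab; 5th = E.
Ab up to E is 8 semitones, a half step wider than a perfect fifth, so the interval is augmented.

augmented 5th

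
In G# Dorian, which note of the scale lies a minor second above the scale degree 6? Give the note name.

The scale is G# A# B C# D# E# F#.
The scale degree 6 is E#; a minor second above that is F# — scale degree 7.

F#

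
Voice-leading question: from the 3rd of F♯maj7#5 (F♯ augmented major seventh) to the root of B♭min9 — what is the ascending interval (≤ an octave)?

diminished second

The 3rd of F♯maj7#5 (F♯ augmented major seventh) is A♯; the root of B♭min9 is B♭.
A♯ up to B♭ is 0 semitones, a whole step narrower than a major second, so the interval is diminished.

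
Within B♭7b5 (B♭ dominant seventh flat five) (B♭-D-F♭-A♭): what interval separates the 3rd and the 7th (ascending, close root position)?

diminished 5th

3rd = D; 7th = A♭.
From D to A♭: 6 semitones over a fifth = diminished.
This 3–7 tritone is the characteristic tension at the heart of the dominant sound.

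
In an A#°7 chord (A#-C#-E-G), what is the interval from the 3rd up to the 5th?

That puts C# below E.
3 letter names make it a third; at 3 semitones (a half step narrower than major) the quality is minor.

minor third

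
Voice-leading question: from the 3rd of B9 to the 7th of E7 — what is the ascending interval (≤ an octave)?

The 3rd of B9 is D#; the 7th of E7 is D.
From D# to D: 11 semitones over an octave = diminished.

diminished octave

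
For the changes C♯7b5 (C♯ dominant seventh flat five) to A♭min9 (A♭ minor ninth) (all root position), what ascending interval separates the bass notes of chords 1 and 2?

The roots are C♯ and A♭.
From C♯ to A♭: 7 semitones over a sixth = diminished.

diminished 6th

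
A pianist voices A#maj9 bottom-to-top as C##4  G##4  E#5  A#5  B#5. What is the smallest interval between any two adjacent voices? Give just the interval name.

Adjacent intervals: C##4→G##4 = perfect fifth; G##4→E#5 = minor sixth; E#5→A#5 = perfect fourth; A#5→B#5 = major second.
The smallest is A#5 to B#5, a major second (2 semitones).

major 2nd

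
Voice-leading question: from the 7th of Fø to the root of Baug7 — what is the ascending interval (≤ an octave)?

Fø has E♭ as its 7th, and Baug7 has B as its root.
From E♭ to B: 8 semitones over a fifth = augmented.

augmented fifth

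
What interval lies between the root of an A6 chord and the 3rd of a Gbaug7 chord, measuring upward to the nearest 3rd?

A6 has A as its root, and Gbaug7 has Bb as its 3rd.
From A to Bb: 1 semitone over a second = minor.

m2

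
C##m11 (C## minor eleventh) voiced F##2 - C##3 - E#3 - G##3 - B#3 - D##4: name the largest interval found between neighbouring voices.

perfect fifth

Adjacent intervals: F##2→C##3 = perfect fifth; C##3→E#3 = minor third; E#3→G##3 = major third; G##3→B#3 = minor third; B#3→D##4 = major third.
The largest is F##2 to C##3, a perfect fifth (7 semitones).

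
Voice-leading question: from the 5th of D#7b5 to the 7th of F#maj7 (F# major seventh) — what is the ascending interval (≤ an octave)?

The 5th of D#7b5 is A; the 7th of F#maj7 (F# major seventh) is E#.
A up to E# is 8 semitones, a half step wider than a perfect fifth, so the interval is augmented.

augmented fifth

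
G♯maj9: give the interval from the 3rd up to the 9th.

G♯maj9 (G♯ major ninth) is spelled G♯ B♯ D♯ F𝄪 A♯.
The 3rd is B♯ and the 9th is A♯.
7 letter names make it a seventh; at 10 semitones (a half step narrower than major) the quality is minor.

minor seventh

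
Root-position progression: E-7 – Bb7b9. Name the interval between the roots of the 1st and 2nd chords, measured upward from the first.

diminished 5th

The roots are E and Bb.
From E to Bb: 6 semitones over a fifth = diminished.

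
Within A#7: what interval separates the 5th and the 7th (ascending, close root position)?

minor 3rd

A#7 is spelled A#–C##–E#–G#.
So we need the interval from E# up to G#.
E# up to G# is 3 semitones, a half step narrower than a major third, so the interval is minor.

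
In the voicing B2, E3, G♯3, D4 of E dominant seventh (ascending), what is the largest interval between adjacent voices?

Adjacent intervals: B2→E3 = perfect fourth; E3→G♯3 = major third; G♯3→D4 = diminished fifth.
The largest is G♯3 to D4, a diminished fifth (6 semitones).

d5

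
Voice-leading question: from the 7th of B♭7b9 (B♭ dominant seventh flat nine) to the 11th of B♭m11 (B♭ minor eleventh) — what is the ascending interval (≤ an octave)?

The 7th of B♭7b9 (B♭ dominant seventh flat nine) is A♭; the 11th of B♭m11 (B♭ minor eleventh) is E♭.
From A♭ to E♭ is 7 semitones, exactly the perfect fifth.

perfect 5th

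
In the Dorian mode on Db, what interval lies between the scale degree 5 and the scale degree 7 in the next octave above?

minor tenth

Spelling the Dorian mode on Db: Db Eb Fb Gb Ab Bb Cb.
The scale degree 5 is Ab and the scale degree 7 (up an octave) is Cb.
From Ab to Cb: 15 semitones over a tenth = minor.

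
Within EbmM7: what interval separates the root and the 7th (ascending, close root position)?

major seventh

Ebm(maj7): Eb, Gb, Bb, D.
The root is Eb and the 7th is D.
From Eb to D is 11 semitones, exactly the major seventh.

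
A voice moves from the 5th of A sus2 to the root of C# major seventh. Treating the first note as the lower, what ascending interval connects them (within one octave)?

A sus2 has E as its 5th, and C# major seventh has C# as its root.
E up to C# spans 6 letter names and 9 semitones — a major sixth.

M6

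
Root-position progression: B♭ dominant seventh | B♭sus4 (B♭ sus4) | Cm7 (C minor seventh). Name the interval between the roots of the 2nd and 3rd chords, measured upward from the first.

major second

The roots are B♭ and C.
B♭ up to C spans 2 letter names and 2 semitones — a major second.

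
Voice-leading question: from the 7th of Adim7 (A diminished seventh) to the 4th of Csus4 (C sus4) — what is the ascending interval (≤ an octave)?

major 7th

The 7th of Adim7 (A diminished seventh) is Gb; the 4th of Csus4 (C sus4) is F.
From Gb to F is 11 semitones, exactly the major seventh.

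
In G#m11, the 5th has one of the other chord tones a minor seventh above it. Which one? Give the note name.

The chord tones of G#m11 (G# minor eleventh) are G#, B, D#, F#, A#, C#.
The 5th is D#. A minor seventh above D# is C#.
C# is the chord's 11th.

C#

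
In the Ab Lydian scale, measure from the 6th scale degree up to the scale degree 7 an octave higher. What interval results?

major ninth

The scale runs Ab Bb C D Eb F G.
So we need the interval from F up to G.
F up to G spans 9 letter names and 14 semitones — a major ninth.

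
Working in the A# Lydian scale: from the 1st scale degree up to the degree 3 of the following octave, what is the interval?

major tenth

Spelling the A# Lydian scale: A# B# C## D## E# F## G##.
That puts A# below C##.
Counting 10 letters and 16 half steps from A# gives a major tenth.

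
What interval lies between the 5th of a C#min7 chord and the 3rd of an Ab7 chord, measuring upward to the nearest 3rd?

diminished fourth

The 5th of C#min7 is G#; the 3rd of Ab7 is C.
4 letter names make it a fourth; at 4 semitones (a half step narrower than perfect) the quality is diminished.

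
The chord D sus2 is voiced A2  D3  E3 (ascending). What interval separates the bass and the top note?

The outer voices are A2 and E3.
A up to E spans 5 letter names and 7 semitones — a perfect fifth.

perfect fifth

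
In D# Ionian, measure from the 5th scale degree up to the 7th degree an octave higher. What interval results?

major 10th

The scale runs D# E# F## G# A# B# C##.
5th scale degree = A#; 7th degree (up an octave) = C##.
Counting 10 letters and 16 half steps from A# gives a major tenth.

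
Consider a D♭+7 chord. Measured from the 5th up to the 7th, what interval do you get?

diminished third

D♭7#5 (D♭ augmented seventh): D♭ F A C♭.
That puts A below C♭.
A up to C♭ is 2 semitones, a whole step narrower than a major third, so the interval is diminished.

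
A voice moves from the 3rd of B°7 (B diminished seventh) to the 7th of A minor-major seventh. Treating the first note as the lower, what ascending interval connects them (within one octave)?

The 3rd of B°7 (B diminished seventh) is D; the 7th of A minor-major seventh is G#.
4 letter names make it a fourth; at 6 semitones (a half step wider than perfect) the quality is augmented.

A4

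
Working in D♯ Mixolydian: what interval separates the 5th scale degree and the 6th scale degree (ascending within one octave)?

major 2nd

Spelling D♯ Mixolydian: D♯ E♯ F𝄪 G♯ A♯ B♯ C♯.
So we need the interval from A♯ up to B♯.
From A♯ to B♯ is 2 semitones, exactly the major second.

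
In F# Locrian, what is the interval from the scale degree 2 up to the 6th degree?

perfect fifth

The scale runs F# G A B C D E.
So we need the interval from G up to D.
Counting 5 letters and 7 half steps from G gives a perfect fifth.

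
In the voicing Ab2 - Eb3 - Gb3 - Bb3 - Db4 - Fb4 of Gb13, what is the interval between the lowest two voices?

Those voices are Ab2 and Eb3.
Ab up to Eb spans 5 letter names and 7 semitones — a perfect fifth.

perfect fifth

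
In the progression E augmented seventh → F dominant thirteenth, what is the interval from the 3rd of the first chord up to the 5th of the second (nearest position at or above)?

diminished 4th

E augmented seventh has G♯ as its 3rd, and F dominant thirteenth has C as its 5th.
4 letter names make it a fourth; at 4 semitones (a half step narrower than perfect) the quality is diminished.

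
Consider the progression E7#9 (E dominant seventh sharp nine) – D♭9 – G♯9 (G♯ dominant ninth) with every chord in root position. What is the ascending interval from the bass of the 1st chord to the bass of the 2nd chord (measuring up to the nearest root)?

The roots are E and D♭.
E up to D♭ is 9 semitones, a whole step narrower than a major seventh, so the interval is diminished.

diminished 7th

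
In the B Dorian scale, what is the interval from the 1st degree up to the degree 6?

B dorian: B C♯ D E F♯ G♯ A.
That puts B below G♯.
Counting 6 letters and 9 half steps from B gives a major sixth.

major sixth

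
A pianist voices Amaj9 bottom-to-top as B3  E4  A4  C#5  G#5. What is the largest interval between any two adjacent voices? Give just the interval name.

perfect 5th

Adjacent intervals: B3→E4 = perfect fourth; E4→A4 = perfect fourth; A4→C#5 = major third; C#5→G#5 = perfect fifth.
The largest is C#5 to G#5, a perfect fifth (7 semitones).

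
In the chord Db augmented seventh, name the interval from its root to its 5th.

Db+7 is spelled Db–F–A–Cb.
That puts Db below A.
Db up to A is 8 semitones, a half step wider than a perfect fifth, so the interval is augmented.

augmented 5th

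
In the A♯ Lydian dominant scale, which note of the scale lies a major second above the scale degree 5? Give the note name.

The scale is A♯ B♯ C𝄪 D𝄪 E♯ F𝄪 G♯.
The scale degree 5 is E♯; a major second above that is F𝄪 — scale degree 6.

F##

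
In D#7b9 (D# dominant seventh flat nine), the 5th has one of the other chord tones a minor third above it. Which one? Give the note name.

D#7b9 is spelled D#–F##–A#–C#–E.
The 5th is A#. A minor third above A# is C#.
C# is the chord's 7th.

C#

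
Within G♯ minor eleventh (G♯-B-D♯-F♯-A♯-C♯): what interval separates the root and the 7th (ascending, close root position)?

minor 7th

Root = G♯; 7th = F♯.
7 letter names make it a seventh; at 10 semitones (a half step narrower than major) the quality is minor.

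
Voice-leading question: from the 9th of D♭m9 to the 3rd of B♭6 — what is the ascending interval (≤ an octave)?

The 9th of D♭m9 is E♭; the 3rd of B♭6 is D.
From E♭ to D is 11 semitones, exactly the major seventh.

major seventh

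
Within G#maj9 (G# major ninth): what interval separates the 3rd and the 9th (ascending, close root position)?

minor seventh

G# major ninth is spelled G# B# D# F## A#.
That puts B# below A#.
B# up to A# is 10 semitones, a half step narrower than a major seventh, so the interval is minor.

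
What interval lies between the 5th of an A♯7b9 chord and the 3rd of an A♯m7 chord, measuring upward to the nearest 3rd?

A♯7b9 has E♯ as its 5th, and A♯m7 has C♯ as its 3rd.
6 letter names make it a sixth; at 8 semitones (a half step narrower than major) the quality is minor.

minor sixth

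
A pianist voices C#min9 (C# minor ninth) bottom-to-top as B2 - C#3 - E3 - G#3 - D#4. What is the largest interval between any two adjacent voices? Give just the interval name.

perfect fifth

Adjacent intervals: B2→C#3 = major second; C#3→E3 = minor third; E3→G#3 = major third; G#3→D#4 = perfect fifth.
The largest is G#3 to D#4, a perfect fifth (7 semitones).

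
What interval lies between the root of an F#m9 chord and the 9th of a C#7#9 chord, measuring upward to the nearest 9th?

F#m9 has F# as its root, and C#7#9 has D## as its 9th.
F# up to D## is 10 semitones, a half step wider than a major sixth, so the interval is augmented.

augmented sixth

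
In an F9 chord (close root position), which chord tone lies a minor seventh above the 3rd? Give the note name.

G

F9 is spelled F-A-C-Eb-G.
The 3rd is A. A minor seventh above A is G.
G is the chord's 9th.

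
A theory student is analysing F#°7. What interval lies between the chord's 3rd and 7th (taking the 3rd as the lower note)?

F#dim7 (F# diminished seventh) is spelled F#-A-C-Eb.
3rd = A; 7th = Eb.
From A to Eb: 6 semitones over a fifth = diminished.

diminished fifth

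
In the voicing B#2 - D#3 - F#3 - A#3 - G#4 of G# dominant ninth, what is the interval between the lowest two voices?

Those voices are B#2 and D#3.
3 letter names make it a third; at 3 semitones (a half step narrower than major) the quality is minor.

minor third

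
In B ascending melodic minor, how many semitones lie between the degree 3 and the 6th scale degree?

The scale is B C# D E F# G# A#.
D up to G# is an augmented fourth — 6 semitones.

6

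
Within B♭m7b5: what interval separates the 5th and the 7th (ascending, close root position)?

major third

The chord tones of B♭m7b5 (B♭ half-diminished seventh) are B♭–D♭–F♭–A♭.
That puts F♭ below A♭.
From F♭ to A♭ is 4 semitones, exactly the major third.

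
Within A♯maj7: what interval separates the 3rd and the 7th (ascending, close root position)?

A♯M7: A♯-C𝄪-E♯-G𝄪.
That puts C𝄪 below G𝄪.
From C𝄪 to G𝄪 is 7 semitones, exactly the perfect fifth.

P5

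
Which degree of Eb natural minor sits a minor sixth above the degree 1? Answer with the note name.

Cb

The scale is Eb F Gb Ab Bb Cb Db.
The degree 1 is Eb; a minor sixth above that is Cb — scale degree 6.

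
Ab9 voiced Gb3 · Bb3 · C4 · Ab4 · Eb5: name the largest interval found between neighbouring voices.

minor 6th

Adjacent intervals: Gb3→Bb3 = major third; Bb3→C4 = major second; C4→Ab4 = minor sixth; Ab4→Eb5 = perfect fifth.
The largest is C4 to Ab4, a minor sixth (8 semitones).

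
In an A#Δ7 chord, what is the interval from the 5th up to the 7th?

Spelling the chord: A#, C##, E#, G##.
So we need the interval from E# up to G##.
From E# to G## is 4 semitones, exactly the major third.

major third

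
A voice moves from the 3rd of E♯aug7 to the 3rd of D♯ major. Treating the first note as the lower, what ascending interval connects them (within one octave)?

E♯aug7 has G𝄪 as its 3rd, and D♯ major has F𝄪 as its 3rd.
From G𝄪 to F𝄪: 10 semitones over a seventh = minor.

minor seventh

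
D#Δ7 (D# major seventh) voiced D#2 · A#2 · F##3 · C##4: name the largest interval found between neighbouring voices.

M6

Adjacent intervals: D#2→A#2 = perfect fifth; A#2→F##3 = major sixth; F##3→C##4 = perfect fifth.
The largest is A#2 to F##3, a major sixth (9 semitones).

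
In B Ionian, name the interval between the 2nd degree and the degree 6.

perfect fifth

Spelling B Ionian: B C# D# E F# G# A#.
So we need the interval from C# up to G#.
C# up to G# spans 5 letter names and 7 semitones — a perfect fifth.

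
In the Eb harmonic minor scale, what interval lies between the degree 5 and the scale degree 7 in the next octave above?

Eb harmonic minor: Eb F Gb Ab Bb Cb D.
The degree 5 is Bb and the 7th scale degree (up an octave) is D.
Bb up to D spans 10 letter names and 16 semitones — a major tenth.

major 10th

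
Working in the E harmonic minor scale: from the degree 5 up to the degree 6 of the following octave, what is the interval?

E harmonic minor: E F♯ G A B C D♯.
That puts B below C.
9 letter names make it a ninth; at 13 semitones (a half step narrower than major) the quality is minor.

m9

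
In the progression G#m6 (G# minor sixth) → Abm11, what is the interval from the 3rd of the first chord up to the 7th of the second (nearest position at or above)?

diminished 6th

The 3rd of G#m6 (G# minor sixth) is B; the 7th of Abm11 is Gb.
From B to Gb: 7 semitones over a sixth = diminished.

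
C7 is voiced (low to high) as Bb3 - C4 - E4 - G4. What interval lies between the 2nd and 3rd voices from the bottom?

Those voices are C4 and E4.
From C to E is 4 semitones, exactly the major third.

major third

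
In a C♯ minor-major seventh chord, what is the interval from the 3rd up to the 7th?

Spelling the chord: C♯–E–G♯–B♯.
3rd = E; 7th = B♯.
From E to B♯: 8 semitones over a fifth = augmented.

augmented fifth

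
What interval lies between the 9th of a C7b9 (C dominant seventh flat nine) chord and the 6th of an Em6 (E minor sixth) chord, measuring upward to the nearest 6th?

augmented 7th

C7b9 (C dominant seventh flat nine) has D♭ as its 9th, and Em6 (E minor sixth) has C♯ as its 6th.
7 letter names make it a seventh; at 12 semitones (a half step wider than major) the quality is augmented.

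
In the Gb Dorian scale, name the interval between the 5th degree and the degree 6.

The scale runs Gb Ab Bbb Cb Db Eb Fb.
The 5th degree is Db and the 6th degree is Eb.
Counting 2 letters and 2 half steps from Db gives a major second.

major second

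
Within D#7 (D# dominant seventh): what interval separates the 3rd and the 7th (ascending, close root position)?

diminished 5th

The chord tones of D#7 are D#, F##, A#, C#.
3rd = F##; 7th = C#.
5 letter names make it a fifth; at 6 semitones (a half step narrower than perfect) the quality is diminished.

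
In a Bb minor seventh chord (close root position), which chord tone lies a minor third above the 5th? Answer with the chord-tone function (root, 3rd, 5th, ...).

7th

The chord tones of Bb-7 are Bb Db F Ab.
The 5th is F. A minor third above F is Ab.
Ab is the chord's 7th.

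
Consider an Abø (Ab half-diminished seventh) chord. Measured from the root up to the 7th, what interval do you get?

minor seventh

Spelling the chord: Ab, Cb, Ebb, Gb.
The root is Ab and the 7th is Gb.
7 letter names make it a seventh; at 10 semitones (a half step narrower than major) the quality is minor.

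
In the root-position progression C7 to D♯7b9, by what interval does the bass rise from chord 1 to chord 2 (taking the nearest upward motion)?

A2

The roots are C and D♯.
From C to D♯: 3 semitones over a second = augmented.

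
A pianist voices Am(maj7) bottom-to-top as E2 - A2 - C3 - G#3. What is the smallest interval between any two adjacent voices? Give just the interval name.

Adjacent intervals: E2→A2 = perfect fourth; A2→C3 = minor third; C3→G#3 = augmented fifth.
The smallest is A2 to C3, a minor third (3 semitones).

minor 3rd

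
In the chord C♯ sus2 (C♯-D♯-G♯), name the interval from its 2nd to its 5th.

2nd = D♯; 5th = G♯.
D♯ up to G♯ spans 4 letter names and 5 semitones — a perfect fourth.

perfect fourth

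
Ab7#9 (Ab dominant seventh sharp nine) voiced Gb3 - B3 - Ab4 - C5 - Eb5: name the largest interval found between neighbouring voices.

diminished seventh

Adjacent intervals: Gb3→B3 = augmented third; B3→Ab4 = diminished seventh; Ab4→C5 = major third; C5→Eb5 = minor third.
The largest is B3 to Ab4, a diminished seventh (9 semitones).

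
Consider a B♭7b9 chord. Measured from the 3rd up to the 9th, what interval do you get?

The chord tones of B♭7b9 are B♭–D–F–A♭–C♭.
So we need the interval from D up to C♭.
7 letter names make it a seventh; at 9 semitones (a whole step narrower than major) the quality is diminished.

diminished seventh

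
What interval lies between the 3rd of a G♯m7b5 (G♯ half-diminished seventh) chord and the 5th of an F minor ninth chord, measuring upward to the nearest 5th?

G♯m7b5 (G♯ half-diminished seventh) has B as its 3rd, and F minor ninth has C as its 5th.
B up to C is 1 semitone, a half step narrower than a major second, so the interval is minor.

minor second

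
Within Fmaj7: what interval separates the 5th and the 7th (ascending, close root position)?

Spelling the chord: F-A-C-E.
5th = C; 7th = E.
From C to E is 4 semitones, exactly the major third.

major third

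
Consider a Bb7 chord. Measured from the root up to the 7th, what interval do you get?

minor seventh

Spelling the chord: Bb, D, F, Ab.
So we need the interval from Bb up to Ab.
7 letter names make it a seventh; at 10 semitones (a half step narrower than major) the quality is minor.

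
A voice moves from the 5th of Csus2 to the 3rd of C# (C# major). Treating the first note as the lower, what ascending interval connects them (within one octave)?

The 5th of Csus2 is G; the 3rd of C# (C# major) is E#.
G up to E# is 10 semitones, a half step wider than a major sixth, so the interval is augmented.

augmented 6th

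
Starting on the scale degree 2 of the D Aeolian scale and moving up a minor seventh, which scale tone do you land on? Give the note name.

D

The scale is D E F G A Bb C.
The scale degree 2 is E; a minor seventh above that is D — scale degree 1.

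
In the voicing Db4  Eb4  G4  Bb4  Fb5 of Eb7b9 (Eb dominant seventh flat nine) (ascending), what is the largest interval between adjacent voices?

Adjacent intervals: Db4→Eb4 = major second; Eb4→G4 = major third; G4→Bb4 = minor third; Bb4→Fb5 = diminished fifth.
The largest is Bb4 to Fb5, a diminished fifth (6 semitones).

diminished 5th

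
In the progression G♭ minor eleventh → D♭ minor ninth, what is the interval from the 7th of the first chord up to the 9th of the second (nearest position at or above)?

G♭ minor eleventh has F♭ as its 7th, and D♭ minor ninth has E♭ as its 9th.
From F♭ to E♭ is 11 semitones, exactly the major seventh.

major seventh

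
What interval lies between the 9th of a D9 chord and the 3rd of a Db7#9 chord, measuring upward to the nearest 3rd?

D9 has E as its 9th, and Db7#9 has F as its 3rd.
2 letter names make it a second; at 1 semitone (a half step narrower than major) the quality is minor.

minor 2nd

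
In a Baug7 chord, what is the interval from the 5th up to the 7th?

diminished 3rd

B7#5 is spelled B–D#–F##–A.
So we need the interval from F## up to A.
3 letter names make it a third; at 2 semitones (a whole step narrower than major) the quality is diminished.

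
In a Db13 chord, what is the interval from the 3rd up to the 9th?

m7

Db13 is spelled Db, F, Ab, Cb, Eb, Bb.
The 3rd is F and the 9th is Eb.
F up to Eb is 10 semitones, a half step narrower than a major seventh, so the interval is minor.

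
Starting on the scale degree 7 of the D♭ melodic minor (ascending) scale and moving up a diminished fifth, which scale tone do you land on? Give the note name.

Gb

The scale is D♭ E♭ F♭ G♭ A♭ B♭ C.
The scale degree 7 is C; a diminished fifth above that is G♭ — scale degree 4.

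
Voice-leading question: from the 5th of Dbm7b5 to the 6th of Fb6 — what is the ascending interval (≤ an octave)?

Dbm7b5 has Abb as its 5th, and Fb6 has Db as its 6th.
From Abb to Db: 6 semitones over a fourth = augmented.

A4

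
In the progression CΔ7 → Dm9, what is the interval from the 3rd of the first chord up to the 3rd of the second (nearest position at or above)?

CΔ7 has E as its 3rd, and Dm9 has F as its 3rd.
2 letter names make it a second; at 1 semitone (a half step narrower than major) the quality is minor.

minor 2nd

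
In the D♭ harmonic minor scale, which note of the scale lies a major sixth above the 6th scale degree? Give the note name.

The scale is D♭ E♭ F♭ G♭ A♭ B𝄫 C.
The 6th scale degree is B𝄫; a major sixth above that is G♭ — scale degree 4.

Gb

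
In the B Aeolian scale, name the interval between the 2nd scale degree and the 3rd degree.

Spelling the B Aeolian scale: B C# D E F# G A.
2nd scale degree = C#; 3rd degree = D.
From C# to D: 1 semitone over a second = minor.

minor second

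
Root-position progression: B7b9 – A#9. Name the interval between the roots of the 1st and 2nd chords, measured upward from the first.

major 7th

The roots are B and A#.
From B to A# is 11 semitones, exactly the major seventh.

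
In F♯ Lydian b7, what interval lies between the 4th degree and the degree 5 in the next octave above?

Spelling F♯ Lydian b7: F♯ G♯ A♯ B♯ C♯ D♯ E.
The 4th degree is B♯ and the scale degree 5 (up an octave) is C♯.
From B♯ to C♯: 13 semitones over a ninth = minor.

minor ninth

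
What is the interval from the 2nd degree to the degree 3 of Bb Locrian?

Bb locrian: Bb Cb Db Eb Fb Gb Ab.
That puts Cb below Db.
Cb up to Db spans 2 letter names and 2 semitones — a major second.

major 2nd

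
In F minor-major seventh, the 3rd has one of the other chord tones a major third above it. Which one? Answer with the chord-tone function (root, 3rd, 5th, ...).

5th

Fm(maj7) is spelled F Ab C E.
The 3rd is Ab. A major third above Ab is C.
C is the chord's 5th.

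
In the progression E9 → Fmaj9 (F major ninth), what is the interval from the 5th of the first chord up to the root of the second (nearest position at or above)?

diminished 5th

E9 has B as its 5th, and Fmaj9 (F major ninth) has F as its root.
From B to F: 6 semitones over a fifth = diminished.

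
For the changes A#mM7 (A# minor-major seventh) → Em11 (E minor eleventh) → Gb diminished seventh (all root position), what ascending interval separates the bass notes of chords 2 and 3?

The roots are E and Gb.
E up to Gb is 2 semitones, a whole step narrower than a major third, so the interval is diminished.

diminished 3rd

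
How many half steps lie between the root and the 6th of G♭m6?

The chord tones of G♭m6 are G♭, B𝄫, D♭, E♭.
G♭ to E♭ is a major sixth: 9 semitones.

9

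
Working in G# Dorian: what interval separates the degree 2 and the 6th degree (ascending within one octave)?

The scale runs G# A# B C# D# E# F#.
Degree 2 = A#; scale degree 6 = E#.
Counting 5 letters and 7 half steps from A# gives a perfect fifth.

perfect fifth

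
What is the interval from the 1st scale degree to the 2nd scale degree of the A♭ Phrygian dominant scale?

The scale runs A♭ B𝄫 C D♭ E♭ F♭ G♭.
1st scale degree = A♭; scale degree 2 = B𝄫.
2 letter names make it a second; at 1 semitone (a half step narrower than major) the quality is minor.

minor 2nd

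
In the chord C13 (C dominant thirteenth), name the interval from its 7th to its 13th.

Spelling the chord: C–E–G–B♭–D–A.
That puts B♭ below A.
From B♭ to A is 11 semitones, exactly the major seventh.

major seventh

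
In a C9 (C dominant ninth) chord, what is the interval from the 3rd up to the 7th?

diminished 5th

C9: C E G Bb D.
So we need the interval from E up to Bb.
E up to Bb is 6 semitones, a half step narrower than a perfect fifth, so the interval is diminished.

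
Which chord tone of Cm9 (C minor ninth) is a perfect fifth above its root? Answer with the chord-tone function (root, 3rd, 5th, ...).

Spelling the chord: C Eb G Bb D.
The root is C. A perfect fifth above C is G.
G is the chord's 5th.

5th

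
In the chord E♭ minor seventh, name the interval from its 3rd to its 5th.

Spelling the chord: E♭-G♭-B♭-D♭.
So we need the interval from G♭ up to B♭.
From G♭ to B♭ is 4 semitones, exactly the major third.

major 3rd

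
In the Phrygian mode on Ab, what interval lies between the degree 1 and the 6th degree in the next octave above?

minor 13th

Ab phrygian: Ab Bbb Cb Db Eb Fb Gb.
Degree 1 = Ab; 6th scale degree (up an octave) = Fb.
13 letter names make it a thirteenth; at 20 semitones (a half step narrower than major) the quality is minor.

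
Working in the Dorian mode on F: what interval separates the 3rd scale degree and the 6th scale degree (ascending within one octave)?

F dorian: F G Ab Bb C D Eb.
So we need the interval from Ab up to D.
From Ab to D: 6 semitones over a fourth = augmented.

augmented fourth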